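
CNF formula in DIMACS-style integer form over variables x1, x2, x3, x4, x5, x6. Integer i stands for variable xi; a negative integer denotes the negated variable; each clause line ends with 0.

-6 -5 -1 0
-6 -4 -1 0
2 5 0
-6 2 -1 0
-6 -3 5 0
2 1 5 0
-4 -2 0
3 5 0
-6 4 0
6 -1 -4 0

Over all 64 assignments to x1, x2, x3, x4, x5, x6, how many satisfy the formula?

Case analysis on x6 and x1:
  x6=1, x1=1: a clause becomes empty — 0.
  x6=1, x1=0: remaining (x2,x3,x4,x5) ∈ {(0,0,1,1); (0,1,1,1)} — 2.
  x6=0, x1=1: 5 of the 16 assignments to (x2,x3,x4,x5) work.
  x6=0, x1=0: 7 of the 16 assignments to (x2,x3,x4,x5) work.
Total: 0 + 2 + 5 + 7 = 14.

14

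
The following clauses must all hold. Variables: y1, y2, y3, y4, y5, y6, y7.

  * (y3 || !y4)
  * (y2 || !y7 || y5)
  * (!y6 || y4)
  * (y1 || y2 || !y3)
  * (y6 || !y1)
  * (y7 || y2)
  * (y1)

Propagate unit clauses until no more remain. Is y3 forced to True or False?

True

(y1) stands alone — y1 = True.
(y6 || !y1) with y1 = True leaves only y6, so y6 = True.
In (y4 || !y6), !y6 is now false; y4 must hold, so y4 = True.
In (y3 || !y4), !y4 is now false; y3 must hold, so y3 = True.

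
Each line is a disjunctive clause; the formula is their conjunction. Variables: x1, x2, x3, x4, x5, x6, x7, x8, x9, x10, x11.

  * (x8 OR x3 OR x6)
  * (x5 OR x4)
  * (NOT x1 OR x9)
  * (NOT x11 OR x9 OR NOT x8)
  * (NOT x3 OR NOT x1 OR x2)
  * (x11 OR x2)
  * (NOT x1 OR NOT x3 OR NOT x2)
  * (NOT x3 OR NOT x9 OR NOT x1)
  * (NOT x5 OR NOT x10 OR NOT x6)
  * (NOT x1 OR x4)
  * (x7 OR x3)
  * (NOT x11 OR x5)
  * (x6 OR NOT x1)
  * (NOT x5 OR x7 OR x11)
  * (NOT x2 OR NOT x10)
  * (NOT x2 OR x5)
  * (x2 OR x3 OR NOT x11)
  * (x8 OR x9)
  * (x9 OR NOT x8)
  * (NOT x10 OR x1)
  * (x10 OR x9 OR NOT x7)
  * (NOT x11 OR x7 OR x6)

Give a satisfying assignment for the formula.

x1=T, x2=T, x3=F, x4=T, x5=T, x6=T, x7=T, x8=T, x9=T, x10=F, x11=F

Pure literal: x4 appears only positively; assign x4 = True.
Try x1 = True.
  then x9 is forced to True.
  then x3 is forced to False.
  then x7 is forced to True.
  then x6 is forced to True.
The remaining clauses are satisfied by x2 = True, x5 = True, x8 = True, x10 = False, x11 = False.
Every clause has at least one true literal under this assignment.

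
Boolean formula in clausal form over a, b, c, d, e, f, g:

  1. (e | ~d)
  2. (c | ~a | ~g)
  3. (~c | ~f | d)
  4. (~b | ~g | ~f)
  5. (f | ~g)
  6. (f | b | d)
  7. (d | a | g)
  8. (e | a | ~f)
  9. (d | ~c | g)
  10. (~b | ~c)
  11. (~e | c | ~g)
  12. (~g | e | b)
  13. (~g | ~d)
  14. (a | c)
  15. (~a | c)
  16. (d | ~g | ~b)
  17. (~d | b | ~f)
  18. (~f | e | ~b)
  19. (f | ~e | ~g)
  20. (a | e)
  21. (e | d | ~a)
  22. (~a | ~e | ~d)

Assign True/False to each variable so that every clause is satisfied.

a=0, b=0, c=1, d=1, e=1, f=0, g=0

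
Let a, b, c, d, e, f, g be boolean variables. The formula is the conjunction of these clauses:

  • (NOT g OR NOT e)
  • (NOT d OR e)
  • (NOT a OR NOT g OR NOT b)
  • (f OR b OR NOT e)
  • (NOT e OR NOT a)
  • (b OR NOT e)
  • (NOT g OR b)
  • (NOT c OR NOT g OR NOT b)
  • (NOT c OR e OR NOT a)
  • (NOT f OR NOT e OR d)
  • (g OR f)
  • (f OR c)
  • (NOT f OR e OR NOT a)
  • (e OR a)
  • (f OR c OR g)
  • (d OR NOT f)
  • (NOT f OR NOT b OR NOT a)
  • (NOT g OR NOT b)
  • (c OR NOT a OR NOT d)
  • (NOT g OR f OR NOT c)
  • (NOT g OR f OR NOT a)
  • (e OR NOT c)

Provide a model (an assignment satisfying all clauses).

Set a = False and propagate.
  then e is forced to True.
  then g is forced to False.
  then b is forced to True.
  then f is forced to True.
  then d is forced to True.
c is now unconstrained; take c = True.

a=F, b=T, c=T, d=T, e=T, f=T, g=F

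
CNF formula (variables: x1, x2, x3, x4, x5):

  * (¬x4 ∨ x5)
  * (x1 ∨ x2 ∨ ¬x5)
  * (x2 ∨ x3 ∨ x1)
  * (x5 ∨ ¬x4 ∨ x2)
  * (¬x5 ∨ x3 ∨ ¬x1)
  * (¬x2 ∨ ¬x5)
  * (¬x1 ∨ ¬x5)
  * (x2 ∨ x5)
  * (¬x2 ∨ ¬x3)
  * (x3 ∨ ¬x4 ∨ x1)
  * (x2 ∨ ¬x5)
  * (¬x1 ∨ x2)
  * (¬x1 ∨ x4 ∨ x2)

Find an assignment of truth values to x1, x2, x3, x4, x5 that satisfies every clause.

x1=T  x2=T  x3=F  x4=F  x5=F

Check each clause:
  1. (¬x4 ∨ x5) — ¬x4 is true.
  2. (x2 ∨ x1 ∨ ¬x5) — x1 is true.
  3. (x2 ∨ x1 ∨ x3) — x1 is true.
  4. (¬x4 ∨ x5 ∨ x2) — x2 is true.
  5. (¬x5 ∨ x3 ∨ ¬x1) — ¬x5 is true.
  6. (¬x2 ∨ ¬x5) — ¬x5 is true.
  7. (¬x1 ∨ ¬x5) — ¬x5 is true.
  8. (x2 ∨ x5) — x2 is true.
  9. (¬x3 ∨ ¬x2) — ¬x3 is true.
  10. (x3 ∨ x1 ∨ ¬x4) — x1 is true.
  11. (¬x5 ∨ x2) — x2 is true.
  12. (¬x1 ∨ x2) — x2 is true.
  13. (¬x1 ∨ x4 ∨ x2) — x2 is true.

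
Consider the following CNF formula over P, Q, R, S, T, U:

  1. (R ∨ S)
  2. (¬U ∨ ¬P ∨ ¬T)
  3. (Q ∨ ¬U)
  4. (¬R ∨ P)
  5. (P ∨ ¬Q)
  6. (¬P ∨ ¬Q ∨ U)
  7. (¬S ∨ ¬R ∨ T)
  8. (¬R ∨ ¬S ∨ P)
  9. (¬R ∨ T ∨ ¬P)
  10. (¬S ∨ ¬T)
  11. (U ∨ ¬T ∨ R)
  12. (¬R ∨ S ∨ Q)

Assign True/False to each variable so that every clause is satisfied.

Set P = True and propagate.
Try Q = True.
  then U is forced to True.
  then T is forced to False.
  then R is forced to False.
  then S is forced to True.

P = True, Q = True, R = False, S = True, T = False, U = True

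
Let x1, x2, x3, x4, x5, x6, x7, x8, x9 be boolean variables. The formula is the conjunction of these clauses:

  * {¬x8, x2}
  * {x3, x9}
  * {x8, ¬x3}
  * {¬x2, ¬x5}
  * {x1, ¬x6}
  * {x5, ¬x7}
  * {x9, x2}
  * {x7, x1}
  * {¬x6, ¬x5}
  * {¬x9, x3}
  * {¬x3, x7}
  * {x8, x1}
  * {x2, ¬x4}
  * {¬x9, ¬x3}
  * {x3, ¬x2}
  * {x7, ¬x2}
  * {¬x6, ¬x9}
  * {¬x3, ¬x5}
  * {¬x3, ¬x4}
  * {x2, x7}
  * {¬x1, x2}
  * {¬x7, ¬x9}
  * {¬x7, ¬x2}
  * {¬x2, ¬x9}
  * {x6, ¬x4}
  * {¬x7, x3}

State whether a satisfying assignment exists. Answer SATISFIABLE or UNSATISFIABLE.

x2 = True:
  propagation gives x5=False, x7=False; an empty clause results — contradiction.
x2 = False:
  propagation gives x8=False, x3=False, x9=True; an empty clause results — contradiction.
Every branch closes, so no satisfying assignment exists.

UNSATISFIABLE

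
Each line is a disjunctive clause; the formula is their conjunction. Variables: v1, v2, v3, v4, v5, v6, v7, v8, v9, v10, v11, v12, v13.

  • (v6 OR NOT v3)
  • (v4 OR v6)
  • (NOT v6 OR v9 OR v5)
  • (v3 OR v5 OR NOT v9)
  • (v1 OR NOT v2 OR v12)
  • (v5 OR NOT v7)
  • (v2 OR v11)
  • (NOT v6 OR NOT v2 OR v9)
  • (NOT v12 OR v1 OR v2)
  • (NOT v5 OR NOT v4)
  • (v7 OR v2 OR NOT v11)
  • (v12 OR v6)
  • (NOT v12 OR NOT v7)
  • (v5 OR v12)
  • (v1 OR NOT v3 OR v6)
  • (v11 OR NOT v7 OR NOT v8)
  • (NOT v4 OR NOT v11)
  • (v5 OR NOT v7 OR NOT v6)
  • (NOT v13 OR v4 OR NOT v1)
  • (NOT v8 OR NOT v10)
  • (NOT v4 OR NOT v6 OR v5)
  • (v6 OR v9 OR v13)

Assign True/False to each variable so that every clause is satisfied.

v1=T, v2=T, v3=F, v4=F, v5=T, v6=T, v7=F, v8=F, v9=T, v10=F, v11=F, v12=T, v13=F

Check each clause:
  1. (NOT v3 OR v6) — NOT v3 is true.
  2. (v6 OR v4) — v6 is true.
  3. (v9 OR v5 OR NOT v6) — v9 is true.
  4. (v3 OR NOT v9 OR v5) — v5 is true.
  5. (v1 OR v12 OR NOT v2) — v1 is true.
  6. (v5 OR NOT v7) — NOT v7 is true.
  7. (v2 OR v11) — v2 is true.
  8. (v9 OR NOT v2 OR NOT v6) — v9 is true.
  9. (v1 OR v2 OR NOT v12) — v1 is true.
  10. (NOT v5 OR NOT v4) — NOT v4 is true.
  11. (v2 OR NOT v11 OR v7) — v2 is true.
  12. (v6 OR v12) — v12 is true.
  13. (NOT v12 OR NOT v7) — NOT v7 is true.
  14. (v12 OR v5) — v12 is true.
  15. (NOT v3 OR v1 OR v6) — v1 is true.
  16. (NOT v7 OR NOT v8 OR v11) — NOT v8 is true.
  17. (NOT v4 OR NOT v11) — NOT v4 is true.
  18. (NOT v7 OR NOT v6 OR v5) — NOT v7 is true.
  19. (NOT v1 OR v4 OR NOT v13) — NOT v13 is true.
  20. (NOT v10 OR NOT v8) — NOT v8 is true.
  21. (v5 OR NOT v4 OR NOT v6) — NOT v4 is true.
  22. (v6 OR v13 OR v9) — v9 is true.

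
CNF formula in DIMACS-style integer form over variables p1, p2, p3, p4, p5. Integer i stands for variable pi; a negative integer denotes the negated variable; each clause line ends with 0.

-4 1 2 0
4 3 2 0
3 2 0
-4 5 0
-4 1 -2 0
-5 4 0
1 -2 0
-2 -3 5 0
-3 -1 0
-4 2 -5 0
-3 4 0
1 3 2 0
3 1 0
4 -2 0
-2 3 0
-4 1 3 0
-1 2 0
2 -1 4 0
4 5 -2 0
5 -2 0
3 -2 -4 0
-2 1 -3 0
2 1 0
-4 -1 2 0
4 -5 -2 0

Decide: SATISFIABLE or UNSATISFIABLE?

UNSATISFIABLE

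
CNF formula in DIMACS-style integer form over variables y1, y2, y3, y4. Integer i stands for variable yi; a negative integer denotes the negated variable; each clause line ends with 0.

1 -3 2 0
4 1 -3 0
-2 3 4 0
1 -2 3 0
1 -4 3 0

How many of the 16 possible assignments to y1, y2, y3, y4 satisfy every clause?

Split on y3, then y1.
  y3=1, y1=1: remaining (y2,y4) ∈ {(0,0); (0,1); (1,0); (1,1)} — 4.
  y3=1, y1=0: remaining (y2,y4) ∈ {(1,1)} — 1.
  y3=0, y1=1: remaining (y2,y4) ∈ {(0,0); (0,1); (1,1)} — 3.
  y3=0, y1=0: remaining (y2,y4) ∈ {(0,0)} — 1.
Total: 4 + 1 + 3 + 1 = 9.

9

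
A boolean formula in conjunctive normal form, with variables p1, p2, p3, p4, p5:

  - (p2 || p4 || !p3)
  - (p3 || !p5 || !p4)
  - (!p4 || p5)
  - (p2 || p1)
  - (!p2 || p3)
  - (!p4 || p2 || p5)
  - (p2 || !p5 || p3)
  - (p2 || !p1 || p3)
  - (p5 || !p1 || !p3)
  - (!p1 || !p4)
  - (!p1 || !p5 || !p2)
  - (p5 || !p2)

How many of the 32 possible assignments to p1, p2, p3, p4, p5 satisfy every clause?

2

The models are:
  p1=F p2=T p3=T p4=F p5=T
  p1=F p2=T p3=T p4=T p5=T
Count: 2.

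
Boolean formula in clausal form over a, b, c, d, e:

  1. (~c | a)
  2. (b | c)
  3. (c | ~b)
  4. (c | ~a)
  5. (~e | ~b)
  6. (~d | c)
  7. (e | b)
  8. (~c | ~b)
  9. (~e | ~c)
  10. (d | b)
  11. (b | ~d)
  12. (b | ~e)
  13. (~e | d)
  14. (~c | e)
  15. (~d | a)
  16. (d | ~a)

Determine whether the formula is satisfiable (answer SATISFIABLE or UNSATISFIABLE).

UNSATISFIABLE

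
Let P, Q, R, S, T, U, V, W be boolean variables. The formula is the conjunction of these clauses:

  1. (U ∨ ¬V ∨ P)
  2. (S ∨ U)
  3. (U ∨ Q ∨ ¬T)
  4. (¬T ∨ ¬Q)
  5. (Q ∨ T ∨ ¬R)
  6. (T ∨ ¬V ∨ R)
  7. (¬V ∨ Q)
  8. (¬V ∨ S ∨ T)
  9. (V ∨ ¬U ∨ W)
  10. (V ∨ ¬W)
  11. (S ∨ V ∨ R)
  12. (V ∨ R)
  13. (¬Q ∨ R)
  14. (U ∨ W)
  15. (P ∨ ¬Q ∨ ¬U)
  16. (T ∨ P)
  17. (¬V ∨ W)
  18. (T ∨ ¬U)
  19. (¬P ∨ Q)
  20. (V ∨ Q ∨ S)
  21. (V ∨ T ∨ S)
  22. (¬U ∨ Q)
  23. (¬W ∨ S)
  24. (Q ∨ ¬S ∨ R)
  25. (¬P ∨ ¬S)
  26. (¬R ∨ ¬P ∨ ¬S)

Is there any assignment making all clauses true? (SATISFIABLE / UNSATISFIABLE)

UNSATISFIABLE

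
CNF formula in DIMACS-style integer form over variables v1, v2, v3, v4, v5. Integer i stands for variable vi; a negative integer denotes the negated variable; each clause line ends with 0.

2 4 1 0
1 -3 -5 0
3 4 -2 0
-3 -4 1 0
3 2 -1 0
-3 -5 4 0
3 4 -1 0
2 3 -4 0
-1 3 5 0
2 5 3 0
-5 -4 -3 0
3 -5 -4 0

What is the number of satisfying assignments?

6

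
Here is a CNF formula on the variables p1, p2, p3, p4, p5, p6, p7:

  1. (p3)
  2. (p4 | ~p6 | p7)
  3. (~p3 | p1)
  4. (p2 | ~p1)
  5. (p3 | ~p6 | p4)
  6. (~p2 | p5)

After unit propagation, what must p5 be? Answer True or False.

(p3) stands alone — p3 = True.
(p1 | ~p3): since p3 = True, the clause reduces to (p1). p1 = True.
From (~p1 | p2) and p1 = True: p2 = True.
(p5 | ~p2) with p2 = True leaves only p5, so p5 = True.

True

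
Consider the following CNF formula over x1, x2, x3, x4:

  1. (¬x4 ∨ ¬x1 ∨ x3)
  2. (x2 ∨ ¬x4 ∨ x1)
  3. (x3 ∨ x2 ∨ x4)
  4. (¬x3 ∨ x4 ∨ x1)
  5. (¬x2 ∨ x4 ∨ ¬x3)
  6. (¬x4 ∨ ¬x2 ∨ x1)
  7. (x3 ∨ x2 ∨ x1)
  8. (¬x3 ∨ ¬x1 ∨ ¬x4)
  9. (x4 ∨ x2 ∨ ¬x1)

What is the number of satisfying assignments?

Satisfying assignments:
  x1=0 x2=1 x3=0 x4=0
  x1=1 x2=1 x3=0 x4=0
That's 2 in total.

2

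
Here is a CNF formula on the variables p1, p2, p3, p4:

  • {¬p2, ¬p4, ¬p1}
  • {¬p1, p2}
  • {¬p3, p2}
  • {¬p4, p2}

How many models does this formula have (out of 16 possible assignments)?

7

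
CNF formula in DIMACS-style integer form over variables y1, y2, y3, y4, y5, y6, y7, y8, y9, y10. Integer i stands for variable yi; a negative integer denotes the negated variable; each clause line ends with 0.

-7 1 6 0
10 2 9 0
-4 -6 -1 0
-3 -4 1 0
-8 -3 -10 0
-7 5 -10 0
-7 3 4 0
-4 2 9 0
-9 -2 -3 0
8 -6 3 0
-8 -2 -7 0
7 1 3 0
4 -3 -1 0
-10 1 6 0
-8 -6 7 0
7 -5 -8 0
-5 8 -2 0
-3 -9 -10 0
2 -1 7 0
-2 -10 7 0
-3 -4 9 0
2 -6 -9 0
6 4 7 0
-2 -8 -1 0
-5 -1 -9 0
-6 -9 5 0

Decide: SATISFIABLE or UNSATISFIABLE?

Set y1 = True and propagate.
The remaining clauses are satisfied by y2 = True, y3 = False, y4 = True, y5 = False, y6 = False, y7 = False, y8 = False, y9 = False, y10 = False.
So y1=1, y2=1, y3=0, y4=1, y5=0, y6=0, y7=0, y8=0, y9=0, y10=0 is a satisfying assignment.

SATISFIABLE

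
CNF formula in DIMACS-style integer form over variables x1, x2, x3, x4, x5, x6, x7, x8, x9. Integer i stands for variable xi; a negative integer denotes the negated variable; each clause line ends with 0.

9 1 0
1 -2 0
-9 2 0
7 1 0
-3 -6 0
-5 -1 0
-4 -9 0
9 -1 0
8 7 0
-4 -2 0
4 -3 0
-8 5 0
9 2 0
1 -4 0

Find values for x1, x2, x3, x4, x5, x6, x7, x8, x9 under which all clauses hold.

Pure literal: x3 appears only negated; assign x3 = False.
Pure literal: x7 appears only positively; assign x7 = True.
Branch on x1: take x1 = True.
  then x5 is forced to False.
  then x9 is forced to True.
  then x2 is forced to True.
  then x4 is forced to False.
  then x8 is forced to False.
x6 is now unconstrained; take x6 = True.

x1=T, x2=T, x3=F, x4=F, x5=F, x6=T, x7=T, x8=F, x9=T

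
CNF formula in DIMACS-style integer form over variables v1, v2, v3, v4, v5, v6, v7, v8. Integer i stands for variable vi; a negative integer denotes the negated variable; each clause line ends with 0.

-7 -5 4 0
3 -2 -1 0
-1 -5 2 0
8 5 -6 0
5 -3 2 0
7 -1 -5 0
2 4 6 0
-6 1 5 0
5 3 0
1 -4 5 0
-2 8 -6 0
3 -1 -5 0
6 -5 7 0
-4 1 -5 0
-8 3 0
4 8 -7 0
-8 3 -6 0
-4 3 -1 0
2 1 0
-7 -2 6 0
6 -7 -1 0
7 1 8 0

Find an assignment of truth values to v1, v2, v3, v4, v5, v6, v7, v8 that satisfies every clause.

v1=T, v2=T, v3=T, v4=T, v5=F, v6=F, v7=F, v8=F

Try v1 = True.
Branch on v2: take v2 = True.
  then v3 is forced to True.
Set v4 = True and propagate.
The remaining clauses are satisfied by v5 = False, v6 = False, v7 = False, v8 = False.
Every clause has at least one true literal under this assignment.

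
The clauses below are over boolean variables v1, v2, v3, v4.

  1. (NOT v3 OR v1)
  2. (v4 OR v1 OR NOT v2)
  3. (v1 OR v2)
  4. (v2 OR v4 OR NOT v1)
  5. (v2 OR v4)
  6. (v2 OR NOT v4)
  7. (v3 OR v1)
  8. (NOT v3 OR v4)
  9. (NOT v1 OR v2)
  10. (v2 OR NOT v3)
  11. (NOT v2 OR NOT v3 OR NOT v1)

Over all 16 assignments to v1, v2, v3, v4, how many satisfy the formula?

2

Satisfying assignments:
  v1=T v2=T v3=F v4=F
  v1=T v2=T v3=F v4=T
That's 2 in total.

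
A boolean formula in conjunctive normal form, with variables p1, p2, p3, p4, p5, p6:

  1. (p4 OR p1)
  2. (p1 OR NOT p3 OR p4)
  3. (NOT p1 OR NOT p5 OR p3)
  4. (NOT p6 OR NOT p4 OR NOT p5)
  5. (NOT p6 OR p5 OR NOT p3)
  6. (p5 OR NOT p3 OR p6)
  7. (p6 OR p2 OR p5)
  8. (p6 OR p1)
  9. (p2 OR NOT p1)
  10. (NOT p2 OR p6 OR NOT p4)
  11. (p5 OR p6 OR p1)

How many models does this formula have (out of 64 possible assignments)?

7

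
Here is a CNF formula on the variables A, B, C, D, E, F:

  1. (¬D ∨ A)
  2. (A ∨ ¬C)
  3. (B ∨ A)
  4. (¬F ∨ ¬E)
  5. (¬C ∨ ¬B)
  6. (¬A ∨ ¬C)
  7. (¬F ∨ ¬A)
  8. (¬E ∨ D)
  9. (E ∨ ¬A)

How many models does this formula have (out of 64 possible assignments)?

Satisfying assignments:
  A=0 B=1 C=0 D=0 E=0 F=0
  A=0 B=1 C=0 D=0 E=0 F=1
  A=1 B=0 C=0 D=1 E=1 F=0
  A=1 B=1 C=0 D=1 E=1 F=0
Count: 4.

4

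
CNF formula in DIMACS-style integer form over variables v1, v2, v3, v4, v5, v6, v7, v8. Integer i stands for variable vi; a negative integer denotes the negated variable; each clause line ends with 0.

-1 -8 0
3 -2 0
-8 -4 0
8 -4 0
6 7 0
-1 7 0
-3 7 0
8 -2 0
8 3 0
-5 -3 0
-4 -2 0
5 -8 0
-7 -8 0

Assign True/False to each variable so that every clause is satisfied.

Pure literal: v1 appears only negated; assign v1 = False.
v2 occurs only negated in the remaining clauses — set v2 = False.
Branch on v3: take v3 = True.
  then v7 is forced to True.
  then v5 is forced to False.
  then v8 is forced to False.
  then v4 is forced to False.
v6 is now unconstrained; take v6 = False.
Every clause has at least one true literal under this assignment.

v1 = False, v2 = False, v3 = True, v4 = False, v5 = False, v6 = False, v7 = True, v8 = False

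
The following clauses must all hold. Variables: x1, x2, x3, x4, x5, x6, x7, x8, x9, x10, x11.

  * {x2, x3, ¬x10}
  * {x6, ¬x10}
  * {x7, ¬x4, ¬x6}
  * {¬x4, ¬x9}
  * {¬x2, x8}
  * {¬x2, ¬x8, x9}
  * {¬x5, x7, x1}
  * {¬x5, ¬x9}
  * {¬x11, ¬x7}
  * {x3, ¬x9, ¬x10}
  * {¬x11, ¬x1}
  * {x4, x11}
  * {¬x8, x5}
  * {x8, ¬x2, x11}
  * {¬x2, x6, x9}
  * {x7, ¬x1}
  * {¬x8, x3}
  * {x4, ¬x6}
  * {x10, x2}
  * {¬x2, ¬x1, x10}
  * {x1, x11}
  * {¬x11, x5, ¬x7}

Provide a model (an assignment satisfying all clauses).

x1 = True, x2 = False, x3 = True, x4 = True, x5 = False, x6 = True, x7 = True, x8 = False, x9 = False, x10 = True, x11 = False

x3 occurs only positively in the remaining clauses — set x3 = True.
Set x1 = True and propagate.
  then x11 is forced to False.
  then x4 is forced to True.
  then x9 is forced to False.
  then x7 is forced to True.
For the remaining variables, x2 = False, x5 = False, x6 = True, x8 = False, x10 = True works.
Every clause has at least one true literal under this assignment.
Check each clause:
  1. {x3, ¬x10, x2} — x3 is true.
  2. {¬x10, x6} — x6 is true.
  3. {¬x4, ¬x6, x7} — x7 is true.
  4. {¬x4, ¬x9} — ¬x9 is true.
  5. {¬x2, x8} — ¬x2 is true.
  6. {¬x8, x9, ¬x2} — ¬x8 is true.
  7. {x1, ¬x5, x7} — x1 is true.
  8. {¬x5, ¬x9} — ¬x5 is true.
  9. {¬x7, ¬x11} — ¬x11 is true.
  10. {¬x10, ¬x9, x3} — x3 is true.
  11. {¬x1, ¬x11} — ¬x11 is true.
  12. {x4, x11} — x4 is true.
  13. {x5, ¬x8} — ¬x8 is true.
  14. {¬x2, x11, x8} — ¬x2 is true.
  15. {x6, ¬x2, x9} — x6 is true.
  16. {¬x1, x7} — x7 is true.
  17. {x3, ¬x8} — ¬x8 is true.
  18. {x4, ¬x6} — x4 is true.
  19. {x10, x2} — x10 is true.
  20. {x10, ¬x1, ¬x2} — x10 is true.
  21. {x11, x1} — x1 is true.
  22. {¬x7, ¬x11, x5} — ¬x11 is true.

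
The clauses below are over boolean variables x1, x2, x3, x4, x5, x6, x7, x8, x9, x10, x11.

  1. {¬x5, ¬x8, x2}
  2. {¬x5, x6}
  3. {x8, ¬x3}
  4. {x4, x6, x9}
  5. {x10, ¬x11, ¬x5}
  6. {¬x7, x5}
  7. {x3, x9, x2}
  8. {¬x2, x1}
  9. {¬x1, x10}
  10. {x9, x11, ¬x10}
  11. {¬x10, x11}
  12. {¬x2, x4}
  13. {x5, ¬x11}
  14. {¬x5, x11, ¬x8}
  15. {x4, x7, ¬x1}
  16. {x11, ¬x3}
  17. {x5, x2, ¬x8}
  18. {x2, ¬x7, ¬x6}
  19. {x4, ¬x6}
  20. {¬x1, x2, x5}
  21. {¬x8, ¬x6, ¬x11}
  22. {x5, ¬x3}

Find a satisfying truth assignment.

x1 = False  x2 = False  x3 = False  x4 = True  x5 = False  x6 = True  x7 = False  x8 = False  x9 = True  x10 = False  x11 = False

x4 occurs only positively in the remaining clauses — set x4 = True.
Pure literal: x9 appears only positively; assign x9 = True.
Try x1 = False.
  then x2 is forced to False.
Set x3 = False and propagate.
For the remaining variables, x5 = False, x6 = True, x7 = False, x8 = False, x10 = False, x11 = False works.
Every clause has at least one true literal under this assignment.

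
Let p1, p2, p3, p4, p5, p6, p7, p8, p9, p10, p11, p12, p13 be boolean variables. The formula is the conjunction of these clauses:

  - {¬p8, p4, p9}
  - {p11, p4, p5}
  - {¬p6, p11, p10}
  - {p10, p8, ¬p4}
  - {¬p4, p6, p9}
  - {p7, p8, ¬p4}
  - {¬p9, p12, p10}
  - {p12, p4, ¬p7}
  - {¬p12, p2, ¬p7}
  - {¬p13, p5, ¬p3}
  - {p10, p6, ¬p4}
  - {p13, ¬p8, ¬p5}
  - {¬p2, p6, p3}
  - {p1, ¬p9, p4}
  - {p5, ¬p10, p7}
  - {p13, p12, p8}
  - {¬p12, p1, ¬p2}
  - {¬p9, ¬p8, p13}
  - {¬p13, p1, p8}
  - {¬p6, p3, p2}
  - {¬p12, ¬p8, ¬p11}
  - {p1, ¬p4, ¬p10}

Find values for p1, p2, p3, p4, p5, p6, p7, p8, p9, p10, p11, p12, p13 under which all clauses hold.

p1=1, p2=1, p3=0, p4=0, p5=1, p6=1, p7=0, p8=0, p9=0, p10=1, p11=1, p12=1, p13=1

Pure literal: p1 appears only positively; assign p1 = True.
Try p2 = True.
Try p3 = False.
  then p6 is forced to True.
The remaining clauses are satisfied by p4 = False, p5 = True, p7 = False, p8 = False, p9 = False, p10 = True, p11 = True, p12 = True, p13 = True.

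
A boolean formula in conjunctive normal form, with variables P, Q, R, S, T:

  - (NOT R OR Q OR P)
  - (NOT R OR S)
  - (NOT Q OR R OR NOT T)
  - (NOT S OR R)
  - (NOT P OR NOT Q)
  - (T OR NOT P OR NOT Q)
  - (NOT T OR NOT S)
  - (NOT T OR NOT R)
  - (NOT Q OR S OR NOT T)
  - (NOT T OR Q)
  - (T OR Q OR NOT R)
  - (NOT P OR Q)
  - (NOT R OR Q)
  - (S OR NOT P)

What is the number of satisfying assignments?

3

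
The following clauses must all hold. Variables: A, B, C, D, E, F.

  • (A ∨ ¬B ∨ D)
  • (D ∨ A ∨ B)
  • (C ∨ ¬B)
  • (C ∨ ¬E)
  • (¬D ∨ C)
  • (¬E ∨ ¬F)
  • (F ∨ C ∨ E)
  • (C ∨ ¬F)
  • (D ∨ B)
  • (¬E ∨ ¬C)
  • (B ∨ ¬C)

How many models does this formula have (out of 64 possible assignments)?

6

The models are:
  A=0 B=1 C=1 D=1 E=0 F=0
  A=0 B=1 C=1 D=1 E=0 F=1
  A=1 B=1 C=1 D=0 E=0 F=0
  A=1 B=1 C=1 D=0 E=0 F=1
  A=1 B=1 C=1 D=1 E=0 F=0
  A=1 B=1 C=1 D=1 E=0 F=1
That's 6 in total.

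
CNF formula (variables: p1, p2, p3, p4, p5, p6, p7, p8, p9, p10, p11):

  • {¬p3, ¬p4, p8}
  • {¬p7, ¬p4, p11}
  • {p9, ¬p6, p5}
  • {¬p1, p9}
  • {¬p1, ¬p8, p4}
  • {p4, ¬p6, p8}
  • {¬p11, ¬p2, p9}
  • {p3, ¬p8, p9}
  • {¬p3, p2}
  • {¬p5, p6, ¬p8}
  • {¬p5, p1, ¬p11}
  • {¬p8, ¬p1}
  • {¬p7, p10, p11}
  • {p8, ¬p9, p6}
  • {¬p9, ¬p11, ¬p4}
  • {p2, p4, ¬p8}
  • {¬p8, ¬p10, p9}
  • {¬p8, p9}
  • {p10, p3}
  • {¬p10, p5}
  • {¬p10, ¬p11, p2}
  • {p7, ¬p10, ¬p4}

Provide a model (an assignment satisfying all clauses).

Branch on p1: take p1 = False.
The remaining clauses are satisfied by p2 = True, p3 = True, p4 = False, p5 = False, p6 = True, p7 = False, p8 = True, p9 = True, p10 = False, p11 = False.

p1 = 0  p2 = 1  p3 = 1  p4 = 0  p5 = 0  p6 = 1  p7 = 0  p8 = 1  p9 = 1  p10 = 0  p11 = 0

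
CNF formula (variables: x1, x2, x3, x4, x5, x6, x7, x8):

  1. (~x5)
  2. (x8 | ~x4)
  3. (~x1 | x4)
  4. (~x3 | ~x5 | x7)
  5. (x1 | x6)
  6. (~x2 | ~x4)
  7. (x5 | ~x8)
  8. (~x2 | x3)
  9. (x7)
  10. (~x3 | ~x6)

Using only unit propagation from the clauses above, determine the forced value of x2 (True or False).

False

(~x5) stands alone — x5 = False.
In (x5 | ~x8), x5 is now false; ~x8 must hold, so x8 = False.
From (x8 | ~x4) and x8 = False: x4 = False.
In (x4 | ~x1), x4 is now false; ~x1 must hold, so x1 = False.
(x6 | x1): since x1 = False, the clause reduces to (x6). x6 = True.
Unit clause (x7) sets x7 = True.
In (~x3 | ~x6), ~x6 is now false; ~x3 must hold, so x3 = False.
(x3 | ~x2): since x3 = False, the clause reduces to (~x2). x2 = False.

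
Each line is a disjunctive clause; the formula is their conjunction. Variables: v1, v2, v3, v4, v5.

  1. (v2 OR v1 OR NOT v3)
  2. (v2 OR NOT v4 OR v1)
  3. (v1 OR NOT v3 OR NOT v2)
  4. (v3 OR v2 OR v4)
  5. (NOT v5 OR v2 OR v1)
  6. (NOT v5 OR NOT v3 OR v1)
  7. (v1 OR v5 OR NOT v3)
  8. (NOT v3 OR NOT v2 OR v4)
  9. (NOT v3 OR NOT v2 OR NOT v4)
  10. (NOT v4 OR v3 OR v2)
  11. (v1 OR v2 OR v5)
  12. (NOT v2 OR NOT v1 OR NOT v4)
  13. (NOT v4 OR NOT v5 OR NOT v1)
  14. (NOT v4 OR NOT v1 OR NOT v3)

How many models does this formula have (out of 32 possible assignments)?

8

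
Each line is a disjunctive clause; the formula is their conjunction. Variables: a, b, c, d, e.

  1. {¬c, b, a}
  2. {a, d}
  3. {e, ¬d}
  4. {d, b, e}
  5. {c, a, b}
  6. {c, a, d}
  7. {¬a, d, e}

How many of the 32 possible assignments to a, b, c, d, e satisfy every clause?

10

Split on a, then d.
  a=1, d=1: remaining (b,c,e) ∈ {(0,0,1); (0,1,1); (1,0,1); (1,1,1)} — 4.
  a=1, d=0: remaining (b,c,e) ∈ {(0,0,1); (0,1,1); (1,0,1); (1,1,1)} — 4.
  a=0, d=1: remaining (b,c,e) ∈ {(1,0,1); (1,1,1)} — 2.
  a=0, d=0: a clause becomes empty — 0.
Total: 4 + 4 + 2 + 0 = 10.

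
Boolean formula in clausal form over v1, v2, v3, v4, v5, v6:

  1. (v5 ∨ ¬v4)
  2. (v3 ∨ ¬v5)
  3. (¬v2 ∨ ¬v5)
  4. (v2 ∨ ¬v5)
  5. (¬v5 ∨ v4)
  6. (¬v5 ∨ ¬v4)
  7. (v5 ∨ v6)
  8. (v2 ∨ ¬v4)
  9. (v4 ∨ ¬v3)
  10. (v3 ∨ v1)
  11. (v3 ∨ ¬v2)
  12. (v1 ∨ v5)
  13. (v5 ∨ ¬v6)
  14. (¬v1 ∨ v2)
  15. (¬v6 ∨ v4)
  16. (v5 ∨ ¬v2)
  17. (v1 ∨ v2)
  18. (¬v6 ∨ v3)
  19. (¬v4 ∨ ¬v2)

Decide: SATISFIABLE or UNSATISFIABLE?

UNSATISFIABLE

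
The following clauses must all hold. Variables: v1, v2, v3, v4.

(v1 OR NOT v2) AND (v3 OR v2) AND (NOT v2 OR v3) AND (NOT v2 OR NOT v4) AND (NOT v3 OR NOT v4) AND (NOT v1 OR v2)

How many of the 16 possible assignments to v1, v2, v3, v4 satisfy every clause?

2

The models are:
  v1=0 v2=0 v3=1 v4=0
  v1=1 v2=1 v3=1 v4=0
That's 2 in total.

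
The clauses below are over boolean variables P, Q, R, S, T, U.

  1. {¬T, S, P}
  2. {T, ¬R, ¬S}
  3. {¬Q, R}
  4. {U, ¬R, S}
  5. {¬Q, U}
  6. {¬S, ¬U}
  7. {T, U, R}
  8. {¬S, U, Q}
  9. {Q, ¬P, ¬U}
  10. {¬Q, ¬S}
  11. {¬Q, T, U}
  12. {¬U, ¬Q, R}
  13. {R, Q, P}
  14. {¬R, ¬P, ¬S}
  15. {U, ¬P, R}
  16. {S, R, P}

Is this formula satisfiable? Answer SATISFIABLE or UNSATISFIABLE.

SATISFIABLE

Try P = False.
For the remaining variables, Q = False, R = True, S = False, T = False, U = True works.
Every clause has at least one true literal under this assignment.
So P=False, Q=False, R=True, S=False, T=False, U=True is a satisfying assignment.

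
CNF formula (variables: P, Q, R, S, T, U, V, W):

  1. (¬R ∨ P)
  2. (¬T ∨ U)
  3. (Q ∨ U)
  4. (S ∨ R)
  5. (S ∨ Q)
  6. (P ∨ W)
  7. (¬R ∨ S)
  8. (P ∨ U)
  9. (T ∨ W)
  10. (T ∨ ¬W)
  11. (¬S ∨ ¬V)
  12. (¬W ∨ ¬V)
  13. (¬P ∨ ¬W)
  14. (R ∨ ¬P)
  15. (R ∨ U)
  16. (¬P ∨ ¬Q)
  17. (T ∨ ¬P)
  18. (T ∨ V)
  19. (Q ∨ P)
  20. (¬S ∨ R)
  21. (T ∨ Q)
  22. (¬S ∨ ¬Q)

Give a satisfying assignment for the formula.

P=True, Q=False, R=True, S=True, T=True, U=True, V=False, W=False

Pure literal: U appears only positively; assign U = True.
Set P = True and propagate.
  then W is forced to False.
  then T is forced to True.
  then R is forced to True.
  then S is forced to True.
  then V is forced to False.
  then Q is forced to False.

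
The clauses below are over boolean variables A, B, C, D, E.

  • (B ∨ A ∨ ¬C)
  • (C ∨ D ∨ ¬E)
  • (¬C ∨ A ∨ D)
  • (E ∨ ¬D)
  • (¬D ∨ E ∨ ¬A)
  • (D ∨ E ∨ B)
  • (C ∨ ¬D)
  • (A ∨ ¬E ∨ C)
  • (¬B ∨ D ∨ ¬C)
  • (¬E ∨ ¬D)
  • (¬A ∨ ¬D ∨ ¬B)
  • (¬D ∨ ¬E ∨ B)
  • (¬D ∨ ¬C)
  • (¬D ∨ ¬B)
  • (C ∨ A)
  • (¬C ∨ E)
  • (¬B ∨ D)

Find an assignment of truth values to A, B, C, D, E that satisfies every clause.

A=T  B=F  C=T  D=F  E=T

Branch on A: take A = True.
Set B = False and propagate.
Try C = True.
  then D is forced to False.
  then E is forced to True.
Check each clause:
  1. (A ∨ ¬C ∨ B) — A is true.
  2. (D ∨ ¬E ∨ C) — C is true.
  3. (D ∨ ¬C ∨ A) — A is true.
  4. (E ∨ ¬D) — ¬D is true.
  5. (¬A ∨ ¬D ∨ E) — ¬D is true.
  6. (E ∨ B ∨ D) — E is true.
  7. (¬D ∨ C) — C is true.
  8. (C ∨ ¬E ∨ A) — A is true.
  9. (¬B ∨ D ∨ ¬C) — ¬B is true.
  10. (¬E ∨ ¬D) — ¬D is true.
  11. (¬D ∨ ¬A ∨ ¬B) — ¬D is true.
  12. (¬D ∨ B ∨ ¬E) — ¬D is true.
  13. (¬C ∨ ¬D) — ¬D is true.
  14. (¬B ∨ ¬D) — ¬D is true.
  15. (C ∨ A) — A is true.
  16. (E ∨ ¬C) — E is true.
  17. (D ∨ ¬B) — ¬B is true.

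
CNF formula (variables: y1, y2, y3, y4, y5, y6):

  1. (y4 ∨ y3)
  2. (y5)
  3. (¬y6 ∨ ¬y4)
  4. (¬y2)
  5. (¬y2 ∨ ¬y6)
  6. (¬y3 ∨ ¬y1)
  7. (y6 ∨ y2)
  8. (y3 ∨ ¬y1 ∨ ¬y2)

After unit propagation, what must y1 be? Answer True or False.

Unit clause (y5) sets y5 = True.
(¬y2) is a unit clause: y2 = False.
(y6 ∨ y2): since y2 = False, the clause reduces to (y6). y6 = True.
(¬y6 ∨ ¬y4): since y6 = True, the clause reduces to (¬y4). y4 = False.
From (y3 ∨ y4) and y4 = False: y3 = True.
(¬y1 ∨ ¬y3): since y3 = True, the clause reduces to (¬y1). y1 = False.

False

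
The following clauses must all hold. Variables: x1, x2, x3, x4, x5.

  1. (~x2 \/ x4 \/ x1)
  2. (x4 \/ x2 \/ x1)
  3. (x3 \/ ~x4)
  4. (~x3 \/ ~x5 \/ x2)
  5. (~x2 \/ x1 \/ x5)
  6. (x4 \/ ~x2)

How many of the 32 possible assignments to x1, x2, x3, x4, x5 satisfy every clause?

8

Split on x2, then x4.
  x2=T, x4=T: remaining (x1,x3,x5) ∈ {(F,T,T); (T,T,F); (T,T,T)} — 3.
  x2=T, x4=F: a clause becomes empty — 0.
  x2=F, x4=T: remaining (x1,x3,x5) ∈ {(F,T,F); (T,T,F)} — 2.
  x2=F, x4=F: remaining (x1,x3,x5) ∈ {(T,F,F); (T,F,T); (T,T,F)} — 3.
Total: 3 + 0 + 2 + 3 = 8.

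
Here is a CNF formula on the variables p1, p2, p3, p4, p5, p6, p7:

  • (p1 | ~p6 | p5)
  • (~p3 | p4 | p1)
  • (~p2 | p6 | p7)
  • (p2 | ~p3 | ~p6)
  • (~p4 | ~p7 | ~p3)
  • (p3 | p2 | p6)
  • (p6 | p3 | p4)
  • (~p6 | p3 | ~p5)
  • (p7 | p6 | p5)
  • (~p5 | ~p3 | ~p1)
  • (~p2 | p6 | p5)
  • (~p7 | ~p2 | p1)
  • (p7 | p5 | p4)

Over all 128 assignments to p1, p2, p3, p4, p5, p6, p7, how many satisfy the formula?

Case analysis on p6 and p3:
  p6=T, p3=T: remaining (p1,p2,p4,p5,p7) ∈ {(F,T,T,T,F); (T,T,F,F,T); (T,T,T,F,F)} — 3.
  p6=T, p3=F: p2 free; 3 ways for (p1,p4,p5,p7) × 2^1 = 6.
  p6=F, p3=T: remaining (p1,p2,p4,p5,p7) ∈ {(F,F,T,T,F); (T,F,F,F,T)} — 2.
  p6=F, p3=F: remaining (p1,p2,p4,p5,p7) ∈ {(T,T,T,T,T)} — 1.
Total: 3 + 6 + 2 + 1 = 12.

12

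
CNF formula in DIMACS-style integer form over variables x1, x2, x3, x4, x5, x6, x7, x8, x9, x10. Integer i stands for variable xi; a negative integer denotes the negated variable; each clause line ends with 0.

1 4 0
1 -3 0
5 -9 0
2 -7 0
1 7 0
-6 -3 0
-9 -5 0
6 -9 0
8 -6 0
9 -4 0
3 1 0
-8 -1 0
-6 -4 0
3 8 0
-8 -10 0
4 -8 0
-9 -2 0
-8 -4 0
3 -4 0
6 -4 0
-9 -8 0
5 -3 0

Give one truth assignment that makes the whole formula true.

x1=1, x2=0, x3=1, x4=0, x5=1, x6=0, x7=0, x8=0, x9=0, x10=0

Check each clause:
  1. (x1 || x4) — x1 is true.
  2. (!x3 || x1) — x1 is true.
  3. (!x9 || x5) — x5 is true.
  4. (!x7 || x2) — !x7 is true.
  5. (x1 || x7) — x1 is true.
  6. (!x6 || !x3) — !x6 is true.
  7. (!x9 || !x5) — !x9 is true.
  8. (!x9 || x6) — !x9 is true.
  9. (!x6 || x8) — !x6 is true.
  10. (x9 || !x4) — !x4 is true.
  11. (x1 || x3) — x1 is true.
  12. (!x8 || !x1) — !x8 is true.
  13. (!x4 || !x6) — !x6 is true.
  14. (x3 || x8) — x3 is true.
  15. (!x8 || !x10) — !x8 is true.
  16. (!x8 || x4) — !x8 is true.
  17. (!x9 || !x2) — !x2 is true.
  18. (!x4 || !x8) — !x8 is true.
  19. (x3 || !x4) — x3 is true.
  20. (x6 || !x4) — !x4 is true.
  21. (!x9 || !x8) — !x8 is true.
  22. (x5 || !x3) — x5 is true.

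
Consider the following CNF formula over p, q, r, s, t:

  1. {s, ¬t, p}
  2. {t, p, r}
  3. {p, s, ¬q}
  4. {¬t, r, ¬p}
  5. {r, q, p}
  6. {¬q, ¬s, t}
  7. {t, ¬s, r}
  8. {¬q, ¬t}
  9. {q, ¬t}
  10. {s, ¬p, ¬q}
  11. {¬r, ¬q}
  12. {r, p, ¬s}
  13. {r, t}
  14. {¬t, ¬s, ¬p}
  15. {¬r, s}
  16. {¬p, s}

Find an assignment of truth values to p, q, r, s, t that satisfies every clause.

Set p = False and propagate.
Set q = False and propagate.
  then r is forced to True.
  then t is forced to False.
  then s is forced to True.

p = F  q = F  r = T  s = T  t = F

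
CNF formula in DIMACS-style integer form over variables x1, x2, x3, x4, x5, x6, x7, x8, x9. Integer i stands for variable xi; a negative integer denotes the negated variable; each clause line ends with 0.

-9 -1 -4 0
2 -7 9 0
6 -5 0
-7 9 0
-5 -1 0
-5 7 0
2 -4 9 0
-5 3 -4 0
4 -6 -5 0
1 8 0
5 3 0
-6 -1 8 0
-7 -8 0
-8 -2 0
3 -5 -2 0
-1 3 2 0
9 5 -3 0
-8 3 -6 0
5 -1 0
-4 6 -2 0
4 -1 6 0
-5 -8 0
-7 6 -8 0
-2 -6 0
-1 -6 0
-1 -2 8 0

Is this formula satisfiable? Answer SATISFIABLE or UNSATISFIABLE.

SATISFIABLE

Try x1 = False.
  then x8 is forced to True.
  then x7 is forced to False.
  then x5 is forced to False.
  then x3 is forced to True.
  then x2 is forced to False.
  then x9 is forced to True.
x4, x6 are now unconstrained; take x4 = True, x6 = False.
So x1=False  x2=False  x3=True  x4=True  x5=False  x6=False  x7=False  x8=True  x9=True is a satisfying assignment.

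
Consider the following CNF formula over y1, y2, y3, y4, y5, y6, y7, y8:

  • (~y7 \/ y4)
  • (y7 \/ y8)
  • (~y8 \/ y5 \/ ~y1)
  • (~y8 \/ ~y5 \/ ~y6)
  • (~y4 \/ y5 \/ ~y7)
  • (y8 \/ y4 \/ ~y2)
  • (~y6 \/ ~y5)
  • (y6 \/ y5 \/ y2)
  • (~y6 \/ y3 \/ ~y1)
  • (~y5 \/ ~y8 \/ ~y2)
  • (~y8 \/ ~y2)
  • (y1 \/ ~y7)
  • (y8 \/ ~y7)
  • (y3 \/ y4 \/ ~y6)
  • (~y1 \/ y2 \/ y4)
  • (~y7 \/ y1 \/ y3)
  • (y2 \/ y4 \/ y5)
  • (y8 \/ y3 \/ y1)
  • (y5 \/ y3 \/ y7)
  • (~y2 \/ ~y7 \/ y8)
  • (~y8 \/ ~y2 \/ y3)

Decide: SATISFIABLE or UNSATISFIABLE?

SATISFIABLE

Set y1 = True and propagate.
Try y2 = False.
  then y4 is forced to True.
Try y3 = False.
  then y6 is forced to False.
  then y5 is forced to True.
For the remaining variables, y7 = False, y8 = True works.
Every clause has at least one true literal under this assignment.
So y1=1, y2=0, y3=0, y4=1, y5=1, y6=0, y7=0, y8=1 is a satisfying assignment.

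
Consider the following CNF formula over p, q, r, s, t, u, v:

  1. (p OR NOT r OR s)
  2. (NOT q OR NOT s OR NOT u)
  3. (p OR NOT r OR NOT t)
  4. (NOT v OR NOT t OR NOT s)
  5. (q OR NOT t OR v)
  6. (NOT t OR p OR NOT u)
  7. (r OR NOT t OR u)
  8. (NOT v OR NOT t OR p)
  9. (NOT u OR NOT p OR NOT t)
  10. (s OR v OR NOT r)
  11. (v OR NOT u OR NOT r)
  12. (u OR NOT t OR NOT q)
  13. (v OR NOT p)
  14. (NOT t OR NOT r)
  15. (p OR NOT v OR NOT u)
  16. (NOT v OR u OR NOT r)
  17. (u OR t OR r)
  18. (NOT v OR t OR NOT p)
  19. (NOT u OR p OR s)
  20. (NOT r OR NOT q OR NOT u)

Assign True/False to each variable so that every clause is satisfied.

p = False, q = False, r = False, s = True, t = False, u = True, v = False

Check each clause:
  1. (NOT r OR s OR p) — s is true.
  2. (NOT u OR NOT q OR NOT s) — NOT q is true.
  3. (NOT t OR NOT r OR p) — NOT t is true.
  4. (NOT s OR NOT v OR NOT t) — NOT v is true.
  5. (q OR v OR NOT t) — NOT t is true.
  6. (NOT t OR p OR NOT u) — NOT t is true.
  7. (r OR NOT t OR u) — u is true.
  8. (NOT v OR p OR NOT t) — NOT t is true.
  9. (NOT t OR NOT u OR NOT p) — NOT t is true.
  10. (s OR v OR NOT r) — s is true.
  11. (NOT r OR NOT u OR v) — NOT r is true.
  12. (NOT q OR NOT t OR u) — NOT t is true.
  13. (v OR NOT p) — NOT p is true.
  14. (NOT r OR NOT t) — NOT t is true.
  15. (p OR NOT v OR NOT u) — NOT v is true.
  16. (NOT r OR NOT v OR u) — NOT v is true.
  17. (u OR t OR r) — u is true.
  18. (NOT p OR NOT v OR t) — NOT v is true.
  19. (s OR p OR NOT u) — s is true.
  20. (NOT r OR NOT q OR NOT u) — NOT r is true.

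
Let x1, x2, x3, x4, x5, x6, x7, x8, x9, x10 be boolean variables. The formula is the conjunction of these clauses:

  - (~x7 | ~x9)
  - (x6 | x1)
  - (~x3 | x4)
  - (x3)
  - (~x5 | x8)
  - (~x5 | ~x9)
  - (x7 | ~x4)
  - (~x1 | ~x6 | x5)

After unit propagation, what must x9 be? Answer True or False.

False

(x3) is a unit clause: x3 = True.
From (x4 | ~x3) and x3 = True: x4 = True.
In (x7 | ~x4), ~x4 is now false; x7 must hold, so x7 = True.
In (~x7 | ~x9), ~x7 is now false; ~x9 must hold, so x9 = False.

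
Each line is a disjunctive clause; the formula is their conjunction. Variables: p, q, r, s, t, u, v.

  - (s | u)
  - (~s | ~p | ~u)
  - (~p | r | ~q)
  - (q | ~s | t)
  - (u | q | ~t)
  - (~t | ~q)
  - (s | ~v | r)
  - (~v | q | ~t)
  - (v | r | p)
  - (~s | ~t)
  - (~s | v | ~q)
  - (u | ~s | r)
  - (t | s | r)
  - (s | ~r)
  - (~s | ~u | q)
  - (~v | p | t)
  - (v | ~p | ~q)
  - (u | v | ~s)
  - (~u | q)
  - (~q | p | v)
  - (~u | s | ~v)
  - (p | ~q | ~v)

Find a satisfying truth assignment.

p=1, q=1, r=1, s=1, t=0, u=0, v=1

Check each clause:
  1. (u | s) — s is true.
  2. (~s | ~u | ~p) — ~u is true.
  3. (~q | r | ~p) — r is true.
  4. (q | t | ~s) — q is true.
  5. (u | ~t | q) — q is true.
  6. (~t | ~q) — ~t is true.
  7. (~v | r | s) — r is true.
  8. (q | ~v | ~t) — q is true.
  9. (v | p | r) — p is true.
  10. (~t | ~s) — ~t is true.
  11. (v | ~s | ~q) — v is true.
  12. (~s | r | u) — r is true.
  13. (s | t | r) — r is true.
  14. (~r | s) — s is true.
  15. (~u | q | ~s) — ~u is true.
  16. (p | ~v | t) — p is true.
  17. (~q | v | ~p) — v is true.
  18. (v | ~s | u) — v is true.
  19. (~u | q) — q is true.
  20. (p | ~q | v) — p is true.
  21. (~v | ~u | s) — ~u is true.
  22. (~q | ~v | p) — p is true.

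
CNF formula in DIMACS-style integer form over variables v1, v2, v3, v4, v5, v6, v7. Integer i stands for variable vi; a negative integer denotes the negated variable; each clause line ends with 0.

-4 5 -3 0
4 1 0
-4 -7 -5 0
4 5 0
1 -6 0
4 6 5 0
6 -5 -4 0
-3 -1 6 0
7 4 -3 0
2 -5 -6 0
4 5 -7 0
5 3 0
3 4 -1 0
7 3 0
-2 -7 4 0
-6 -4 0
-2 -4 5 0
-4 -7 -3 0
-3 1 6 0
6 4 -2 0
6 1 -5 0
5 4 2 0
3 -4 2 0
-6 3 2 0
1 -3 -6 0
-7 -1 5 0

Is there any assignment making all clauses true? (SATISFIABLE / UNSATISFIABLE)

UNSATISFIABLE

v4 = True:
  propagation gives v6=False, v5=False, v3=False; an empty clause results — contradiction.
v4 = False:
  propagation gives v1=True, v5=True, v3=True, v6=True; an empty clause results — contradiction.
Every branch closes, so no satisfying assignment exists.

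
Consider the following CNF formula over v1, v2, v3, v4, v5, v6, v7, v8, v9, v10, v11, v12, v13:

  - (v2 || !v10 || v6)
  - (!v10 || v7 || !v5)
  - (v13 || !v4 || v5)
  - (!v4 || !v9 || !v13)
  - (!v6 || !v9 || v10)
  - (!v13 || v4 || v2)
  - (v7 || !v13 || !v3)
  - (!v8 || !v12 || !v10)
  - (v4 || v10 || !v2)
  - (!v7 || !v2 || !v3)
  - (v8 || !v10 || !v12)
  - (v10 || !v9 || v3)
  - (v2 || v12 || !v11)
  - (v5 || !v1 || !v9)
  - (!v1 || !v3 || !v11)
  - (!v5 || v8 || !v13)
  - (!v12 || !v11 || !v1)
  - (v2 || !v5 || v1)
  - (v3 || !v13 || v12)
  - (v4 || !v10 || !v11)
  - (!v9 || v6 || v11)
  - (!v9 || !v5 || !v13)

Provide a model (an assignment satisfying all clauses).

Pure literal: v9 appears only negated; assign v9 = False.
Try v1 = True.
Set v2 = False and propagate.
Set v3 = False and propagate.
For the remaining variables, v4 = False, v5 = False, v6 = True, v7 = False, v8 = True, v10 = True, v11 = False, v12 = False, v13 = False works.

v1=T, v2=F, v3=F, v4=F, v5=F, v6=T, v7=F, v8=T, v9=F, v10=T, v11=F, v12=F, v13=F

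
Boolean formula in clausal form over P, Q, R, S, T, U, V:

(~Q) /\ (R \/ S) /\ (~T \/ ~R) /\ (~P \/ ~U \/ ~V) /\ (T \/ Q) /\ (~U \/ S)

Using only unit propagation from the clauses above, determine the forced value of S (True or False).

True

(~Q) stands alone — Q = False.
From (T \/ Q) and Q = False: T = True.
(~R \/ ~T) with T = True leaves only ~R, so R = False.
(S \/ R): since R = False, the clause reduces to (S). S = True.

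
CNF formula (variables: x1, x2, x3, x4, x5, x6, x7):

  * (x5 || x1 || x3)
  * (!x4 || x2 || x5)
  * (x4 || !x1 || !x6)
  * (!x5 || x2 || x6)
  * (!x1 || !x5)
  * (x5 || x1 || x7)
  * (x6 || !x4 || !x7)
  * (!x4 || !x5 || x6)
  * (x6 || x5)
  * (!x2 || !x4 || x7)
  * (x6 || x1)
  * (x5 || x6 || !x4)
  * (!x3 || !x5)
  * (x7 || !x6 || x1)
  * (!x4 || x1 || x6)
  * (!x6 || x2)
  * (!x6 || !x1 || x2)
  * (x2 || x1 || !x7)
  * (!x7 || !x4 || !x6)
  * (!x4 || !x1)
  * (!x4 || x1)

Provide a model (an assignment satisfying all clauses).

x1=False, x2=True, x3=False, x4=False, x5=True, x6=True, x7=True

Branch on x1: take x1 = False.
  then x6 is forced to True.
  then x7 is forced to True.
  then x2 is forced to True.
  then x4 is forced to False.
Set x3 = False and propagate.
  then x5 is forced to True.
Every clause has at least one true literal under this assignment.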